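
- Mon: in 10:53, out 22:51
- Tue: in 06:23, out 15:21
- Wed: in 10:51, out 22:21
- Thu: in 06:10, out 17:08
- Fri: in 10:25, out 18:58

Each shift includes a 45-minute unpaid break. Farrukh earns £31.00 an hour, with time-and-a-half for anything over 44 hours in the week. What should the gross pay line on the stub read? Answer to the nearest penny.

£1559.30

Mon: 10:53–22:51 = 11 h 58 min; less 45 min break → 11 h 13 min
Tue: 06:23–15:21 = 8 h 58 min; less 45 min break → 8 h 13 min
Wed: 10:51–22:21 = 11 h 30 min; less 45 min break → 10 h 45 min
Thu: 06:10–17:08 = 10 h 58 min; less 45 min break → 10 h 13 min
Fri: 10:25–18:58 = 8 h 33 min; less 45 min break → 7 h 48 min
Total worked: 48 h 12 min = 2892 min.
Regular 44 h 0 min = 2640 min at £31.00/h; overtime 4 h 12 min = 252 min at £46.50/h.
Pay = (2640 × £31.00 + 252 × £46.50) ÷ 60 = £1559.30.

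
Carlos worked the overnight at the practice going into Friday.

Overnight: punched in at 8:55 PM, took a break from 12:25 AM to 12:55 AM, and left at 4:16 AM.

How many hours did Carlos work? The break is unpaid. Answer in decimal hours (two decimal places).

Overnight: 8:55 PM → midnight = 3 h 5 min; midnight → 4:16 AM = 4 h 16 min; span 7 h 21 min; less 30 min break → 6 h 51 min

6.85 hours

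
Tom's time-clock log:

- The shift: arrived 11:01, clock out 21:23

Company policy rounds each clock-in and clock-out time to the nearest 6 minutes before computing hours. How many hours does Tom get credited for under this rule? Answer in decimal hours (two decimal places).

The shift: in 11:01→11:00, out 21:23→21:24; 10 h 24 min

10.40 hours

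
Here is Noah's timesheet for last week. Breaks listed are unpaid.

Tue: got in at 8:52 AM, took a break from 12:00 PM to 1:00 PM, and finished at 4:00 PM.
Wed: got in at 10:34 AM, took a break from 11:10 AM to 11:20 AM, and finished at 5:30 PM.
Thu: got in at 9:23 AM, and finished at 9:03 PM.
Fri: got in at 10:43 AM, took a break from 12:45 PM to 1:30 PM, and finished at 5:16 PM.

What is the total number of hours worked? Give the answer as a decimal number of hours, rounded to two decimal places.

Tue: 8:52 AM–4:00 PM = 7 h 8 min; less 60 min break → 6 h 8 min
Wed: 10:34 AM–5:30 PM = 6 h 56 min; less 10 min break → 6 h 46 min
Thu: 9:23 AM–9:03 PM = 11 h 40 min
Fri: 10:43 AM–5:16 PM = 6 h 33 min; less 45 min break → 5 h 48 min
Total: 6 h 8 min + 6 h 46 min + 11 h 40 min + 5 h 48 min = 30 h 22 min.

30.37 hours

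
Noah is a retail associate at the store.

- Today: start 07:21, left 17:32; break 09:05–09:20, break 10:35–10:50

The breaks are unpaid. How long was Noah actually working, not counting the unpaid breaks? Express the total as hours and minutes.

9 h 41 min

Today: 07:21–17:32 = 10 h 11 min; less 30 min break → 9 h 41 min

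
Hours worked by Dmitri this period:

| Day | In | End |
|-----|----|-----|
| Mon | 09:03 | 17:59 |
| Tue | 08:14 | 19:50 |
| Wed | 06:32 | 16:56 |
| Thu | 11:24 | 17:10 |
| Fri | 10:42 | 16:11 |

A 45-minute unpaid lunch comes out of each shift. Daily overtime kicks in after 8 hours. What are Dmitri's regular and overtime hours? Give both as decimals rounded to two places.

Regular 33.75 hours, overtime 4.68 hours

Mon: 09:03–17:59 = 8 h 56 min; less 45 min break → 8 h 11 min
Tue: 08:14–19:50 = 11 h 36 min; less 45 min break → 10 h 51 min
Wed: 06:32–16:56 = 10 h 24 min; less 45 min break → 9 h 39 min
Thu: 11:24–17:10 = 5 h 46 min; less 45 min break → 5 h 1 min
Fri: 10:42–16:11 = 5 h 29 min; less 45 min break → 4 h 44 min
Mon reg 8 h 0 min / OT 0 h 11 min; Tue reg 8 h 0 min / OT 2 h 51 min; Wed reg 8 h 0 min / OT 1 h 39 min; Thu reg 5 h 1 min / OT 0 h 0 min; Fri reg 4 h 44 min / OT 0 h 0 min.
Totals: regular 33 h 45 min, overtime 4 h 41 min.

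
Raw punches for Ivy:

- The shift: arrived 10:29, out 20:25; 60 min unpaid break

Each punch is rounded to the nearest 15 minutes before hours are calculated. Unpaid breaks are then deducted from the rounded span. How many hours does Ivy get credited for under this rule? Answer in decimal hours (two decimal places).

9.00 hours

The shift: in 10:29→10:30, out 20:25→20:30; 10 h 0 min − 60 min = 9 h 0 min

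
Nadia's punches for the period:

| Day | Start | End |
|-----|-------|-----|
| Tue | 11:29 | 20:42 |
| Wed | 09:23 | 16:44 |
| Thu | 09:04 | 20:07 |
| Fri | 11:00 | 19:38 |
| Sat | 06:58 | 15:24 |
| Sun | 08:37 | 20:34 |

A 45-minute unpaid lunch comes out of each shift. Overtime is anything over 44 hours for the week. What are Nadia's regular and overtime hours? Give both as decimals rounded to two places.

Tue: 11:29–20:42 = 9 h 13 min; less 45 min break → 8 h 28 min
Wed: 09:23–16:44 = 7 h 21 min; less 45 min break → 6 h 36 min
Thu: 09:04–20:07 = 11 h 3 min; less 45 min break → 10 h 18 min
Fri: 11:00–19:38 = 8 h 38 min; less 45 min break → 7 h 53 min
Sat: 06:58–15:24 = 8 h 26 min; less 45 min break → 7 h 41 min
Sun: 08:37–20:34 = 11 h 57 min; less 45 min break → 11 h 12 min
Total worked: 52 h 8 min = 52.13 h.
Threshold 44 h → overtime 8 h 8 min, regular 44 h 0 min.

Regular 44.00 hours, overtime 8.13 hours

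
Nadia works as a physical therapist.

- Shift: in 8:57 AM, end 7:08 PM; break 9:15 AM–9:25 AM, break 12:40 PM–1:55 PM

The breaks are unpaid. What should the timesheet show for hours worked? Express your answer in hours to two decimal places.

8.77 hours

Shift: 8:57 AM–7:08 PM = 10 h 11 min; less 85 min break → 8 h 46 min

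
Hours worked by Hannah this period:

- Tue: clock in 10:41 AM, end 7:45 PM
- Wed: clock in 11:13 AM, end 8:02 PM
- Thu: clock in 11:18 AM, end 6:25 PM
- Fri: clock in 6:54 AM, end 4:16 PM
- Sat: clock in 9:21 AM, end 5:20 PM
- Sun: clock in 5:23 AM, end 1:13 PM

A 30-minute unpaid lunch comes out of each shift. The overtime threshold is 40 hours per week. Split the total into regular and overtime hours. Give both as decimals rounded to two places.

Tue: 10:41 AM–7:45 PM = 9 h 4 min; less 30 min break → 8 h 34 min
Wed: 11:13 AM–8:02 PM = 8 h 49 min; less 30 min break → 8 h 19 min
Thu: 11:18 AM–6:25 PM = 7 h 7 min; less 30 min break → 6 h 37 min
Fri: 6:54 AM–4:16 PM = 9 h 22 min; less 30 min break → 8 h 52 min
Sat: 9:21 AM–5:20 PM = 7 h 59 min; less 30 min break → 7 h 29 min
Sun: 5:23 AM–1:13 PM = 7 h 50 min; less 30 min break → 7 h 20 min
Total worked: 47 h 11 min = 47.18 h.
Threshold 40 h → overtime 7 h 11 min, regular 40 h 0 min.

Regular 40.00 hours, overtime 7.18 hours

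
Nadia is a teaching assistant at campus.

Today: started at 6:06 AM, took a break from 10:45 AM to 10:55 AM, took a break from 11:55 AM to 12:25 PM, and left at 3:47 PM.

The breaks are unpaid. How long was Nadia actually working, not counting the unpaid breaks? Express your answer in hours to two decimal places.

9.02 hours

Today: 6:06 AM–3:47 PM = 9 h 41 min; less 40 min break → 9 h 1 min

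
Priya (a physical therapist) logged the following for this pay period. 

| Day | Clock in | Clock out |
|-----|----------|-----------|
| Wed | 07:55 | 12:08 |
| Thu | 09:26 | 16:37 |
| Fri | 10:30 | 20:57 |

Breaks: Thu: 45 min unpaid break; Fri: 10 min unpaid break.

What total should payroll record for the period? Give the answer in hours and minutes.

20 h 56 min

Wed: 07:55–12:08 = 4 h 13 min
Thu: 09:26–16:37 = 7 h 11 min; less 45 min break → 6 h 26 min
Fri: 10:30–20:57 = 10 h 27 min; less 10 min break → 10 h 17 min
Total: 4 h 13 min + 6 h 26 min + 10 h 17 min = 20 h 56 min.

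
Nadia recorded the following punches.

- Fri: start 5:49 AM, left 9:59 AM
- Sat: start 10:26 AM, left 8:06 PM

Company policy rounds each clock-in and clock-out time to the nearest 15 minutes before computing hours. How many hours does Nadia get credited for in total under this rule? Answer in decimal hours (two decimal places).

Fri: in 5:49 AM→5:45 AM, out 9:59 AM→10:00 AM; 4 h 15 min
Sat: in 10:26 AM→10:30 AM, out 8:06 PM→8:00 PM; 9 h 30 min
Total credited: 13 h 45 min.

13.75 hours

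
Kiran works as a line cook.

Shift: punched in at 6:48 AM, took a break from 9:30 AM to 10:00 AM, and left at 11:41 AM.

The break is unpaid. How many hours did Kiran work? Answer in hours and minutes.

Shift: 6:48 AM–11:41 AM = 4 h 53 min; less 30 min break → 4 h 23 min

4 h 23 min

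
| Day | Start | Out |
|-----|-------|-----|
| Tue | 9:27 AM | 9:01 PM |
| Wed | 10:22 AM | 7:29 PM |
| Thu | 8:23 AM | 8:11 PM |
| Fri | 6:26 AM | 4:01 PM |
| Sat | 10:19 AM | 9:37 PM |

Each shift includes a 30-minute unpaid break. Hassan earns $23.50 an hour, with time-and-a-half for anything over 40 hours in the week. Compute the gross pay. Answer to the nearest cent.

Tue: 9:27 AM–9:01 PM = 11 h 34 min; less 30 min break → 11 h 4 min
Wed: 10:22 AM–7:29 PM = 9 h 7 min; less 30 min break → 8 h 37 min
Thu: 8:23 AM–8:11 PM = 11 h 48 min; less 30 min break → 11 h 18 min
Fri: 6:26 AM–4:01 PM = 9 h 35 min; less 30 min break → 9 h 5 min
Sat: 10:19 AM–9:37 PM = 11 h 18 min; less 30 min break → 10 h 48 min
Total worked: 50 h 52 min = 3052 min.
Regular 40 h 0 min = 2400 min at $23.50/h; overtime 10 h 52 min = 652 min at $35.25/h.
Pay = (2400 × $23.50 + 652 × $35.25) ÷ 60 = $1323.05.

$1323.05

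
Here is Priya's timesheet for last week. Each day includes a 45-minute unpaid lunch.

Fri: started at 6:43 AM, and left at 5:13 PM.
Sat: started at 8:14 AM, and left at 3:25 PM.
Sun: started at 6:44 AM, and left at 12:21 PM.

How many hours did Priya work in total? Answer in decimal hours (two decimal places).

21.05 hours

Fri: 6:43 AM–5:13 PM = 10 h 30 min; less 45 min break → 9 h 45 min
Sat: 8:14 AM–3:25 PM = 7 h 11 min; less 45 min break → 6 h 26 min
Sun: 6:44 AM–12:21 PM = 5 h 37 min; less 45 min break → 4 h 52 min
Total: 9 h 45 min + 6 h 26 min + 4 h 52 min = 21 h 3 min.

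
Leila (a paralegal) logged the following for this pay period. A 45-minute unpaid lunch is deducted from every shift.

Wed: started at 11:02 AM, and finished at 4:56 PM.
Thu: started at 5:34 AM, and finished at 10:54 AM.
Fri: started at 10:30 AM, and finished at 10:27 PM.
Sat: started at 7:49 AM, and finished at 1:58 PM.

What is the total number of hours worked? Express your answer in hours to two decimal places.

Wed: 11:02 AM–4:56 PM = 5 h 54 min; less 45 min break → 5 h 9 min
Thu: 5:34 AM–10:54 AM = 5 h 20 min; less 45 min break → 4 h 35 min
Fri: 10:30 AM–10:27 PM = 11 h 57 min; less 45 min break → 11 h 12 min
Sat: 7:49 AM–1:58 PM = 6 h 9 min; less 45 min break → 5 h 24 min
Total: 5 h 9 min + 4 h 35 min + 11 h 12 min + 5 h 24 min = 26 h 20 min.

26.33 hours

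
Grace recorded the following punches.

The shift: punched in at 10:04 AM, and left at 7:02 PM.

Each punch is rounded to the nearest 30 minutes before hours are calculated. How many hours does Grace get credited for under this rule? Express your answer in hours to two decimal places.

9.00 hours

The shift: in 10:04 AM→10:00 AM, out 7:02 PM→7:00 PM; 9 h 0 min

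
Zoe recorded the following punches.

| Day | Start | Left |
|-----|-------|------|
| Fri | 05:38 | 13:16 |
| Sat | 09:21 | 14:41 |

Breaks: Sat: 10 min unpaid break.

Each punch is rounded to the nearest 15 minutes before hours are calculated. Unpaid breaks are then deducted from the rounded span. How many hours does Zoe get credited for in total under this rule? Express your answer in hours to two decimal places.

12.83 hours

Fri: in 05:38→05:45, out 13:16→13:15; 7 h 30 min
Sat: in 09:21→09:15, out 14:41→14:45; 5 h 30 min − 10 min = 5 h 20 min
Total credited: 12 h 50 min.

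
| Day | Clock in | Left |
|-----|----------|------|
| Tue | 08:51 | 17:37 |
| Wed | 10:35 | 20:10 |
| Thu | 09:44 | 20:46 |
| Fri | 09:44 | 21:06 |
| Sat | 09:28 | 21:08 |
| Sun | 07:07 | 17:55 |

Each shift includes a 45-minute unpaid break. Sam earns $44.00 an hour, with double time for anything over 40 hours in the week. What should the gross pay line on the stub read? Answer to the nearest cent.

$3407.07

Tue: 08:51–17:37 = 8 h 46 min; less 45 min break → 8 h 1 min
Wed: 10:35–20:10 = 9 h 35 min; less 45 min break → 8 h 50 min
Thu: 09:44–20:46 = 11 h 2 min; less 45 min break → 10 h 17 min
Fri: 09:44–21:06 = 11 h 22 min; less 45 min break → 10 h 37 min
Sat: 09:28–21:08 = 11 h 40 min; less 45 min break → 10 h 55 min
Sun: 07:07–17:55 = 10 h 48 min; less 45 min break → 10 h 3 min
Total worked: 58 h 43 min = 3523 min.
Regular 40 h 0 min = 2400 min at $44.00/h; overtime 18 h 43 min = 1123 min at $88.00/h.
Pay = (2400 × $44.00 + 1123 × $88.00) ÷ 60 = $3407.07.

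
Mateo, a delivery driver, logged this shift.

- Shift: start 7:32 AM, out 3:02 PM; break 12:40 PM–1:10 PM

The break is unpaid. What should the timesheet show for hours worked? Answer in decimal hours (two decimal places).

7.00 hours

Shift: 7:32 AM–3:02 PM = 7 h 30 min; less 30 min break → 7 h 0 min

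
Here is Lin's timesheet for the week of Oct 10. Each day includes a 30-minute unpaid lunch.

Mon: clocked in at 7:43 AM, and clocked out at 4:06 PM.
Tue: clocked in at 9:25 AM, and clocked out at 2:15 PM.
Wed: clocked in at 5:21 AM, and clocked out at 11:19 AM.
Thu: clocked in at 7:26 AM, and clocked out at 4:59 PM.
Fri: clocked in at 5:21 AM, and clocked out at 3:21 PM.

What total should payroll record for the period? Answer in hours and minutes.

Mon: 7:43 AM–4:06 PM = 8 h 23 min; less 30 min break → 7 h 53 min
Tue: 9:25 AM–2:15 PM = 4 h 50 min; less 30 min break → 4 h 20 min
Wed: 5:21 AM–11:19 AM = 5 h 58 min; less 30 min break → 5 h 28 min
Thu: 7:26 AM–4:59 PM = 9 h 33 min; less 30 min break → 9 h 3 min
Fri: 5:21 AM–3:21 PM = 10 h 0 min; less 30 min break → 9 h 30 min
Total: 7 h 53 min + 4 h 20 min + 5 h 28 min + 9 h 3 min + 9 h 30 min = 36 h 14 min.

36 h 14 min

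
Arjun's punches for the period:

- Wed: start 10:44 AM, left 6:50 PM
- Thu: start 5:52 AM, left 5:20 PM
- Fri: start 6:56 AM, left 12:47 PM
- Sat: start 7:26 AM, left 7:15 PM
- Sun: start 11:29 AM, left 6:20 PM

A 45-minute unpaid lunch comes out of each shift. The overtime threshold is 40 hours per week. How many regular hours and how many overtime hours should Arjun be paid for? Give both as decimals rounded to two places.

Wed: 10:44 AM–6:50 PM = 8 h 6 min; less 45 min break → 7 h 21 min
Thu: 5:52 AM–5:20 PM = 11 h 28 min; less 45 min break → 10 h 43 min
Fri: 6:56 AM–12:47 PM = 5 h 51 min; less 45 min break → 5 h 6 min
Sat: 7:26 AM–7:15 PM = 11 h 49 min; less 45 min break → 11 h 4 min
Sun: 11:29 AM–6:20 PM = 6 h 51 min; less 45 min break → 6 h 6 min
Total worked: 40 h 20 min = 40.33 h.
Threshold 40 h → overtime 0 h 20 min, regular 40 h 0 min.

Regular 40.00 hours, overtime 0.33 hours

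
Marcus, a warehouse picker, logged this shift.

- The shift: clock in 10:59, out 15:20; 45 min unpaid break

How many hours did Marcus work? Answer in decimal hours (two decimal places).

3.60 hours

The shift: 10:59–15:20 = 4 h 21 min; less 45 min break → 3 h 36 min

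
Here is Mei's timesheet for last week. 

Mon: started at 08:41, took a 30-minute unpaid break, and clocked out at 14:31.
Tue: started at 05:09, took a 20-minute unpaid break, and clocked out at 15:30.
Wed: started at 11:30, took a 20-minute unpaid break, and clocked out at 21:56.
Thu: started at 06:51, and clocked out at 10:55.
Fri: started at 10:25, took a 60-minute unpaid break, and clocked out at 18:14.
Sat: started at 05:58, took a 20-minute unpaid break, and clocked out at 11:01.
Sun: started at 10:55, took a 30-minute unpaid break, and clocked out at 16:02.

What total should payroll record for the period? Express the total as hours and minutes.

Mon: 08:41–14:31 = 5 h 50 min; less 30 min break → 5 h 20 min
Tue: 05:09–15:30 = 10 h 21 min; less 20 min break → 10 h 1 min
Wed: 11:30–21:56 = 10 h 26 min; less 20 min break → 10 h 6 min
Thu: 06:51–10:55 = 4 h 4 min
Fri: 10:25–18:14 = 7 h 49 min; less 60 min break → 6 h 49 min
Sat: 05:58–11:01 = 5 h 3 min; less 20 min break → 4 h 43 min
Sun: 10:55–16:02 = 5 h 7 min; less 30 min break → 4 h 37 min
Total: 5 h 20 min + 10 h 1 min + 10 h 6 min + 4 h 4 min + 6 h 49 min + 4 h 43 min + 4 h 37 min = 45 h 40 min.

45 h 40 min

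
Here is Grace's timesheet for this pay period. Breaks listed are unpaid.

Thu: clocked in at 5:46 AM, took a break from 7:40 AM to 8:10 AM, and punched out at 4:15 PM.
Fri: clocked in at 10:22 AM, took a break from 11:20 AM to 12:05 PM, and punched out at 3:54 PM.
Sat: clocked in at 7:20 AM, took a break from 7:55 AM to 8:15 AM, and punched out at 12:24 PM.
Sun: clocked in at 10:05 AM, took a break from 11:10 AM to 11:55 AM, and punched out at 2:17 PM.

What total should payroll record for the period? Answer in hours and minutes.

Thu: 5:46 AM–4:15 PM = 10 h 29 min; less 30 min break → 9 h 59 min
Fri: 10:22 AM–3:54 PM = 5 h 32 min; less 45 min break → 4 h 47 min
Sat: 7:20 AM–12:24 PM = 5 h 4 min; less 20 min break → 4 h 44 min
Sun: 10:05 AM–2:17 PM = 4 h 12 min; less 45 min break → 3 h 27 min
Total: 9 h 59 min + 4 h 47 min + 4 h 44 min + 3 h 27 min = 22 h 57 min.

22 h 57 min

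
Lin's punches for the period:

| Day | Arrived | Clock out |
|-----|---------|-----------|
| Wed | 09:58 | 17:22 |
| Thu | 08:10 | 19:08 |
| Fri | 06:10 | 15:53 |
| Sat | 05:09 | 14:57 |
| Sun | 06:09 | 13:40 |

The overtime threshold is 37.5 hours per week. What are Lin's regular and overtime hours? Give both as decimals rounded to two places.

Wed: 09:58–17:22 = 7 h 24 min
Thu: 08:10–19:08 = 10 h 58 min
Fri: 06:10–15:53 = 9 h 43 min
Sat: 05:09–14:57 = 9 h 48 min
Sun: 06:09–13:40 = 7 h 31 min
Total worked: 45 h 24 min = 45.40 h.
Threshold 37.5 h → overtime 7 h 54 min, regular 37 h 30 min.

Regular 37.50 hours, overtime 7.90 hours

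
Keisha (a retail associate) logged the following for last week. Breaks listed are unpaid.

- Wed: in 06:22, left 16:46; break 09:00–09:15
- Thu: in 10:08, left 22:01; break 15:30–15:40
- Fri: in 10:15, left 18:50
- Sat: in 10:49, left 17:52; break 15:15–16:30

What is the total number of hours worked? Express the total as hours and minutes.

36 h 15 min

Wed: 06:22–16:46 = 10 h 24 min; less 15 min break → 10 h 9 min
Thu: 10:08–22:01 = 11 h 53 min; less 10 min break → 11 h 43 min
Fri: 10:15–18:50 = 8 h 35 min
Sat: 10:49–17:52 = 7 h 3 min; less 75 min break → 5 h 48 min
Total: 10 h 9 min + 11 h 43 min + 8 h 35 min + 5 h 48 min = 36 h 15 min.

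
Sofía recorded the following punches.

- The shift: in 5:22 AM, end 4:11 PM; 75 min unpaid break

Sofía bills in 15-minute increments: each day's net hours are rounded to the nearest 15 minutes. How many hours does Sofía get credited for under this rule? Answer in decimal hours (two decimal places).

The shift: 5:22 AM–4:11 PM = 10 h 49 min − 75 min = 9 h 34 min → rounds to 9 h 30 min

9.50 hours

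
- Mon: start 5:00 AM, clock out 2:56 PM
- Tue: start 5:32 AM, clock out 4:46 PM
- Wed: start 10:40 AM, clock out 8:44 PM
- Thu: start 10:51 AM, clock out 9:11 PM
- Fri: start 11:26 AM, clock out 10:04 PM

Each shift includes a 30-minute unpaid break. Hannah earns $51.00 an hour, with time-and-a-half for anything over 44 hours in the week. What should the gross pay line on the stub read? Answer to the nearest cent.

Mon: 5:00 AM–2:56 PM = 9 h 56 min; less 30 min break → 9 h 26 min
Tue: 5:32 AM–4:46 PM = 11 h 14 min; less 30 min break → 10 h 44 min
Wed: 10:40 AM–8:44 PM = 10 h 4 min; less 30 min break → 9 h 34 min
Thu: 10:51 AM–9:11 PM = 10 h 20 min; less 30 min break → 9 h 50 min
Fri: 11:26 AM–10:04 PM = 10 h 38 min; less 30 min break → 10 h 8 min
Total worked: 49 h 42 min = 2982 min.
Regular 44 h 0 min = 2640 min at $51.00/h; overtime 5 h 42 min = 342 min at $76.50/h.
Pay = (2640 × $51.00 + 342 × $76.50) ÷ 60 = $2680.05.

$2680.05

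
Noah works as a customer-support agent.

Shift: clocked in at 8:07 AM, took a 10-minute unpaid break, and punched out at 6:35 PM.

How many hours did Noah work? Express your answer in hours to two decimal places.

10.30 hours

Shift: 8:07 AM–6:35 PM = 10 h 28 min; less 10 min break → 10 h 18 min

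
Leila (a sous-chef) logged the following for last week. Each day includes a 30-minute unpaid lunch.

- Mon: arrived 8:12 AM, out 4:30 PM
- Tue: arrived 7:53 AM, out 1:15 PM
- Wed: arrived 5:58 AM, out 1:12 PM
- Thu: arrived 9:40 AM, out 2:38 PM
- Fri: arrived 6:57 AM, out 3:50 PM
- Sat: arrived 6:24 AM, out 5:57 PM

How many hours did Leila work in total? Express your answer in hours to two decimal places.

Mon: 8:12 AM–4:30 PM = 8 h 18 min; less 30 min break → 7 h 48 min
Tue: 7:53 AM–1:15 PM = 5 h 22 min; less 30 min break → 4 h 52 min
Wed: 5:58 AM–1:12 PM = 7 h 14 min; less 30 min break → 6 h 44 min
Thu: 9:40 AM–2:38 PM = 4 h 58 min; less 30 min break → 4 h 28 min
Fri: 6:57 AM–3:50 PM = 8 h 53 min; less 30 min break → 8 h 23 min
Sat: 6:24 AM–5:57 PM = 11 h 33 min; less 30 min break → 11 h 3 min
Total: 7 h 48 min + 4 h 52 min + 6 h 44 min + 4 h 28 min + 8 h 23 min + 11 h 3 min = 43 h 18 min.

43.30 hours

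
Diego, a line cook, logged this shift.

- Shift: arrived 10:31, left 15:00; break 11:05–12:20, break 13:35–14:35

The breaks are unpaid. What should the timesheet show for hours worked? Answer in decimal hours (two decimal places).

2.23 hours

Shift: 10:31–15:00 = 4 h 29 min; less 135 min break → 2 h 14 min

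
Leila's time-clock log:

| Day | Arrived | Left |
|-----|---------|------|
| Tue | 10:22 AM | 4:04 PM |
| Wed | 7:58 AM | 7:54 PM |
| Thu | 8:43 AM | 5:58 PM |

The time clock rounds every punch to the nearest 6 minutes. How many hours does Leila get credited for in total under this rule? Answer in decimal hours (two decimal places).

26.90 hours

Tue: in 10:22 AM→10:24 AM, out 4:04 PM→4:06 PM; 5 h 42 min
Wed: in 7:58 AM→8:00 AM, out 7:54 PM→7:54 PM; 11 h 54 min
Thu: in 8:43 AM→8:42 AM, out 5:58 PM→6:00 PM; 9 h 18 min
Total credited: 26 h 54 min.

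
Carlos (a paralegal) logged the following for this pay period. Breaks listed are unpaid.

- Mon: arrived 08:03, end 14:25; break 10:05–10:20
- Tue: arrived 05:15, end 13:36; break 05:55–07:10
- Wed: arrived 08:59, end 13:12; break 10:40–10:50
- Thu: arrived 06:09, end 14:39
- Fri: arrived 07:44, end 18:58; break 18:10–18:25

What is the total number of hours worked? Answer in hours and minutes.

Mon: 08:03–14:25 = 6 h 22 min; less 15 min break → 6 h 7 min
Tue: 05:15–13:36 = 8 h 21 min; less 75 min break → 7 h 6 min
Wed: 08:59–13:12 = 4 h 13 min; less 10 min break → 4 h 3 min
Thu: 06:09–14:39 = 8 h 30 min
Fri: 07:44–18:58 = 11 h 14 min; less 15 min break → 10 h 59 min
Total: 6 h 7 min + 7 h 6 min + 4 h 3 min + 8 h 30 min + 10 h 59 min = 36 h 45 min.

36 h 45 min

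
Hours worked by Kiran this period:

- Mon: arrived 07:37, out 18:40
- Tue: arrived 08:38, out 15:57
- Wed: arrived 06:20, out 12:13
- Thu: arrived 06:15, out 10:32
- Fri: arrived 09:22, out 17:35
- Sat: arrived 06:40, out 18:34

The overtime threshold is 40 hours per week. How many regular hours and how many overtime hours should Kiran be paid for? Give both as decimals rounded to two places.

Regular 40.00 hours, overtime 8.65 hours

Mon: 07:37–18:40 = 11 h 3 min
Tue: 08:38–15:57 = 7 h 19 min
Wed: 06:20–12:13 = 5 h 53 min
Thu: 06:15–10:32 = 4 h 17 min
Fri: 09:22–17:35 = 8 h 13 min
Sat: 06:40–18:34 = 11 h 54 min
Total worked: 48 h 39 min = 48.65 h.
Threshold 40 h → overtime 8 h 39 min, regular 40 h 0 min.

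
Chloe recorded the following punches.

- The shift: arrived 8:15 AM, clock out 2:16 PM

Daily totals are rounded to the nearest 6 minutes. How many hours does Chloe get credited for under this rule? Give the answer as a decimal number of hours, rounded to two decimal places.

6.00 hours

The shift: 8:15 AM–2:16 PM = 6 h 1 min → rounds to 6 h 0 min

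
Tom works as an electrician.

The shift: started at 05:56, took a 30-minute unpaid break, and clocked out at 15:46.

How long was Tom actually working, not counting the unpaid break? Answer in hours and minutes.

9 h 20 min

The shift: 05:56–15:46 = 9 h 50 min; less 30 min break → 9 h 20 min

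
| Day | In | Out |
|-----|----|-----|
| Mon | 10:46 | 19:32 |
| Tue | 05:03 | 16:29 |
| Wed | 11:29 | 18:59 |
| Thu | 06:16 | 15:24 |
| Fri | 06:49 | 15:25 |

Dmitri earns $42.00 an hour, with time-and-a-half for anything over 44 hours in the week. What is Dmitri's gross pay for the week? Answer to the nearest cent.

$1938.30

Mon: 10:46–19:32 = 8 h 46 min
Tue: 05:03–16:29 = 11 h 26 min
Wed: 11:29–18:59 = 7 h 30 min
Thu: 06:16–15:24 = 9 h 8 min
Fri: 06:49–15:25 = 8 h 36 min
Total worked: 45 h 26 min = 2726 min.
Regular 44 h 0 min = 2640 min at $42.00/h; overtime 1 h 26 min = 86 min at $63.00/h.
Pay = (2640 × $42.00 + 86 × $63.00) ÷ 60 = $1938.30.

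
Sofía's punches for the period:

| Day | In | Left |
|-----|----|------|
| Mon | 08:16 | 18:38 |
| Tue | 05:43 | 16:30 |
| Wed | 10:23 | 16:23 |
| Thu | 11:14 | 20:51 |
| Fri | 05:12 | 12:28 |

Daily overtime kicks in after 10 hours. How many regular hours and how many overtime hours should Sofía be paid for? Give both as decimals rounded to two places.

Mon: 08:16–18:38 = 10 h 22 min
Tue: 05:43–16:30 = 10 h 47 min
Wed: 10:23–16:23 = 6 h 0 min
Thu: 11:14–20:51 = 9 h 37 min
Fri: 05:12–12:28 = 7 h 16 min
Mon reg 10 h 0 min / OT 0 h 22 min; Tue reg 10 h 0 min / OT 0 h 47 min; Wed reg 6 h 0 min / OT 0 h 0 min; Thu reg 9 h 37 min / OT 0 h 0 min; Fri reg 7 h 16 min / OT 0 h 0 min.
Totals: regular 42 h 53 min, overtime 1 h 9 min.

Regular 42.88 hours, overtime 1.15 hours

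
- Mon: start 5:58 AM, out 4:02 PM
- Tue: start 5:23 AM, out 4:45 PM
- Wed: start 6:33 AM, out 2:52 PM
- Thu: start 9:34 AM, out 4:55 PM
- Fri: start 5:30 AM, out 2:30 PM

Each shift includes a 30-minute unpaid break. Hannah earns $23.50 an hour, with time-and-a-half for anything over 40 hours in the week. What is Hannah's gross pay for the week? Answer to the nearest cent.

Mon: 5:58 AM–4:02 PM = 10 h 4 min; less 30 min break → 9 h 34 min
Tue: 5:23 AM–4:45 PM = 11 h 22 min; less 30 min break → 10 h 52 min
Wed: 6:33 AM–2:52 PM = 8 h 19 min; less 30 min break → 7 h 49 min
Thu: 9:34 AM–4:55 PM = 7 h 21 min; less 30 min break → 6 h 51 min
Fri: 5:30 AM–2:30 PM = 9 h 0 min; less 30 min break → 8 h 30 min
Total worked: 43 h 36 min = 2616 min.
Regular 40 h 0 min = 2400 min at $23.50/h; overtime 3 h 36 min = 216 min at $35.25/h.
Pay = (2400 × $23.50 + 216 × $35.25) ÷ 60 = $1066.90.

$1066.90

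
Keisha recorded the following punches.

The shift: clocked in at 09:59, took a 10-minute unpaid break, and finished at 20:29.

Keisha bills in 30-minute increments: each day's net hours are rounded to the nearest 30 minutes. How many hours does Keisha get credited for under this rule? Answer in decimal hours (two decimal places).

The shift: 09:59–20:29 = 10 h 30 min − 10 min = 10 h 20 min → rounds to 10 h 30 min

10.50 hours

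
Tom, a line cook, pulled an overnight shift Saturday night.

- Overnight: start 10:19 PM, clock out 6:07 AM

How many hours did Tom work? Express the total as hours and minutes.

7 h 48 min

Overnight: 10:19 PM → midnight = 1 h 41 min; midnight → 6:07 AM = 6 h 7 min; span 7 h 48 min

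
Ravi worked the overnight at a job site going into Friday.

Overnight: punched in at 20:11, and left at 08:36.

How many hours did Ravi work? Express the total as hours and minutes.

Overnight: 20:11 → midnight = 3 h 49 min; midnight → 08:36 = 8 h 36 min; span 12 h 25 min

12 h 25 min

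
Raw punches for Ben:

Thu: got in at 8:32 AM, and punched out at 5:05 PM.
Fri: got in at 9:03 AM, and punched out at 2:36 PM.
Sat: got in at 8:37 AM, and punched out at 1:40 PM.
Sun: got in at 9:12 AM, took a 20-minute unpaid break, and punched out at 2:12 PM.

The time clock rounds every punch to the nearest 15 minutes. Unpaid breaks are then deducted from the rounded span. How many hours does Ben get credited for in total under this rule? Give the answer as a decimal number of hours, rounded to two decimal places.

23.92 hours

Thu: in 8:32 AM→8:30 AM, out 5:05 PM→5:00 PM; 8 h 30 min
Fri: in 9:03 AM→9:00 AM, out 2:36 PM→2:30 PM; 5 h 30 min
Sat: in 8:37 AM→8:30 AM, out 1:40 PM→1:45 PM; 5 h 15 min
Sun: in 9:12 AM→9:15 AM, out 2:12 PM→2:15 PM; 5 h 0 min − 20 min = 4 h 40 min
Total credited: 23 h 55 min.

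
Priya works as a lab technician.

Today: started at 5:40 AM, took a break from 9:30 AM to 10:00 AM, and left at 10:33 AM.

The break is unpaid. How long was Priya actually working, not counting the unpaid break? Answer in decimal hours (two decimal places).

Today: 5:40 AM–10:33 AM = 4 h 53 min; less 30 min break → 4 h 23 min

4.38 hours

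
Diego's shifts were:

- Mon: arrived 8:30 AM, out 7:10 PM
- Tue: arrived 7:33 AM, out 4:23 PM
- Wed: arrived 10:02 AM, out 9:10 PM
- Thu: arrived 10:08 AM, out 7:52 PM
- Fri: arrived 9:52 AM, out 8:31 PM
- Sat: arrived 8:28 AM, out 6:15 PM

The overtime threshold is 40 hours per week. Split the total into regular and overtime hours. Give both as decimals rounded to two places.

Regular 40.00 hours, overtime 20.80 hours

Mon: 8:30 AM–7:10 PM = 10 h 40 min
Tue: 7:33 AM–4:23 PM = 8 h 50 min
Wed: 10:02 AM–9:10 PM = 11 h 8 min
Thu: 10:08 AM–7:52 PM = 9 h 44 min
Fri: 9:52 AM–8:31 PM = 10 h 39 min
Sat: 8:28 AM–6:15 PM = 9 h 47 min
Total worked: 60 h 48 min = 60.80 h.
Threshold 40 h → overtime 20 h 48 min, regular 40 h 0 min.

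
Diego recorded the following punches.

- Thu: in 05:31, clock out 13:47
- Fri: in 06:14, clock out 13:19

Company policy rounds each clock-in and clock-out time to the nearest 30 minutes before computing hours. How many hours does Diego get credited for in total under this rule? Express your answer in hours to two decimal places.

16.00 hours

Thu: in 05:31→05:30, out 13:47→14:00; 8 h 30 min
Fri: in 06:14→06:00, out 13:19→13:30; 7 h 30 min
Total credited: 16 h 0 min.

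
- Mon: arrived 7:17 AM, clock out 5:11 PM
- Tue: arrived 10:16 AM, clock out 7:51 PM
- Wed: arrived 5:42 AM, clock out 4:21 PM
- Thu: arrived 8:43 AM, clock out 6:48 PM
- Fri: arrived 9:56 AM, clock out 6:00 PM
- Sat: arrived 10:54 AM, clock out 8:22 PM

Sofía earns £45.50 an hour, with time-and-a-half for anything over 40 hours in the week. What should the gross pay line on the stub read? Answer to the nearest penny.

Mon: 7:17 AM–5:11 PM = 9 h 54 min
Tue: 10:16 AM–7:51 PM = 9 h 35 min
Wed: 5:42 AM–4:21 PM = 10 h 39 min
Thu: 8:43 AM–6:48 PM = 10 h 5 min
Fri: 9:56 AM–6:00 PM = 8 h 4 min
Sat: 10:54 AM–8:22 PM = 9 h 28 min
Total worked: 57 h 45 min = 3465 min.
Regular 40 h 0 min = 2400 min at £45.50/h; overtime 17 h 45 min = 1065 min at £68.25/h.
Pay = (2400 × £45.50 + 1065 × £68.25) ÷ 60 = £3031.44.

£3031.44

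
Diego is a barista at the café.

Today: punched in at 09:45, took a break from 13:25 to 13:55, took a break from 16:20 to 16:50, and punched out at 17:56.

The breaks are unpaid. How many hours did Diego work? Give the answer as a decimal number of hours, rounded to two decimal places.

7.18 hours

Today: 09:45–17:56 = 8 h 11 min; less 60 min break → 7 h 11 min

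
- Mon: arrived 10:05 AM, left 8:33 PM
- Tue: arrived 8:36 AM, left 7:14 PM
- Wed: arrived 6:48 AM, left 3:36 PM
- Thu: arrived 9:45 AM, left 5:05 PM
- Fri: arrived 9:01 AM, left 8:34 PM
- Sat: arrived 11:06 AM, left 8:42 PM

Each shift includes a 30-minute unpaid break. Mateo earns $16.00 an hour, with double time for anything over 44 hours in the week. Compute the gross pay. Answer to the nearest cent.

Mon: 10:05 AM–8:33 PM = 10 h 28 min; less 30 min break → 9 h 58 min
Tue: 8:36 AM–7:14 PM = 10 h 38 min; less 30 min break → 10 h 8 min
Wed: 6:48 AM–3:36 PM = 8 h 48 min; less 30 min break → 8 h 18 min
Thu: 9:45 AM–5:05 PM = 7 h 20 min; less 30 min break → 6 h 50 min
Fri: 9:01 AM–8:34 PM = 11 h 33 min; less 30 min break → 11 h 3 min
Sat: 11:06 AM–8:42 PM = 9 h 36 min; less 30 min break → 9 h 6 min
Total worked: 55 h 23 min = 3323 min.
Regular 44 h 0 min = 2640 min at $16.00/h; overtime 11 h 23 min = 683 min at $32.00/h.
Pay = (2640 × $16.00 + 683 × $32.00) ÷ 60 = $1068.27.

$1068.27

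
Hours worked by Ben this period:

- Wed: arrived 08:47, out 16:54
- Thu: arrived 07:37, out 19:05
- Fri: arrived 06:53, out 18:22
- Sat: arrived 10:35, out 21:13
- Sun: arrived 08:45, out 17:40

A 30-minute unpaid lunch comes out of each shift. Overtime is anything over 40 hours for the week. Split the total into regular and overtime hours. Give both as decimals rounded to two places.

Regular 40.00 hours, overtime 8.12 hours

Wed: 08:47–16:54 = 8 h 7 min; less 30 min break → 7 h 37 min
Thu: 07:37–19:05 = 11 h 28 min; less 30 min break → 10 h 58 min
Fri: 06:53–18:22 = 11 h 29 min; less 30 min break → 10 h 59 min
Sat: 10:35–21:13 = 10 h 38 min; less 30 min break → 10 h 8 min
Sun: 08:45–17:40 = 8 h 55 min; less 30 min break → 8 h 25 min
Total worked: 48 h 7 min = 48.12 h.
Threshold 40 h → overtime 8 h 7 min, regular 40 h 0 min.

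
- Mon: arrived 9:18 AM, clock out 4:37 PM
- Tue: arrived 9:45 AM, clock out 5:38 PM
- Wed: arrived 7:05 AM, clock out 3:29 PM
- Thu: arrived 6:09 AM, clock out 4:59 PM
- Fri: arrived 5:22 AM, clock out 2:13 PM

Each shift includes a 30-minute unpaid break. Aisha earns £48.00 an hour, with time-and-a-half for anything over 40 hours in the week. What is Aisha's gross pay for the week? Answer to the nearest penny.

£1976.40

Mon: 9:18 AM–4:37 PM = 7 h 19 min; less 30 min break → 6 h 49 min
Tue: 9:45 AM–5:38 PM = 7 h 53 min; less 30 min break → 7 h 23 min
Wed: 7:05 AM–3:29 PM = 8 h 24 min; less 30 min break → 7 h 54 min
Thu: 6:09 AM–4:59 PM = 10 h 50 min; less 30 min break → 10 h 20 min
Fri: 5:22 AM–2:13 PM = 8 h 51 min; less 30 min break → 8 h 21 min
Total worked: 40 h 47 min = 2447 min.
Regular 40 h 0 min = 2400 min at £48.00/h; overtime 0 h 47 min = 47 min at £72.00/h.
Pay = (2400 × £48.00 + 47 × £72.00) ÷ 60 = £1976.40.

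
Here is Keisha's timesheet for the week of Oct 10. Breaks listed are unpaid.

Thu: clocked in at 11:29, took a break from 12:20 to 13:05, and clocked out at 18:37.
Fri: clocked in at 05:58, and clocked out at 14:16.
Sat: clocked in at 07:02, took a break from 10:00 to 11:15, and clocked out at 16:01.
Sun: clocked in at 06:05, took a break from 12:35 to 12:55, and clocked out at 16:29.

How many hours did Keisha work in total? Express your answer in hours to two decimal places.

32.48 hours

Thu: 11:29–18:37 = 7 h 8 min; less 45 min break → 6 h 23 min
Fri: 05:58–14:16 = 8 h 18 min
Sat: 07:02–16:01 = 8 h 59 min; less 75 min break → 7 h 44 min
Sun: 06:05–16:29 = 10 h 24 min; less 20 min break → 10 h 4 min
Total: 6 h 23 min + 8 h 18 min + 7 h 44 min + 10 h 4 min = 32 h 29 min.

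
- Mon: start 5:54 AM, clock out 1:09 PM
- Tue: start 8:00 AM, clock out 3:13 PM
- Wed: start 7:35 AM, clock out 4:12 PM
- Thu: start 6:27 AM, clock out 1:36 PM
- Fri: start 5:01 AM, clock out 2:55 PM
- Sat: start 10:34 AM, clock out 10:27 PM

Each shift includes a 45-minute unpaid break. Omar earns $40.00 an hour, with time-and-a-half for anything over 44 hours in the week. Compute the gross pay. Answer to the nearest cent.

Mon: 5:54 AM–1:09 PM = 7 h 15 min; less 45 min break → 6 h 30 min
Tue: 8:00 AM–3:13 PM = 7 h 13 min; less 45 min break → 6 h 28 min
Wed: 7:35 AM–4:12 PM = 8 h 37 min; less 45 min break → 7 h 52 min
Thu: 6:27 AM–1:36 PM = 7 h 9 min; less 45 min break → 6 h 24 min
Fri: 5:01 AM–2:55 PM = 9 h 54 min; less 45 min break → 9 h 9 min
Sat: 10:34 AM–10:27 PM = 11 h 53 min; less 45 min break → 11 h 8 min
Total worked: 47 h 31 min = 2851 min.
Regular 44 h 0 min = 2640 min at $40.00/h; overtime 3 h 31 min = 211 min at $60.00/h.
Pay = (2640 × $40.00 + 211 × $60.00) ÷ 60 = $1971.00.

$1971.00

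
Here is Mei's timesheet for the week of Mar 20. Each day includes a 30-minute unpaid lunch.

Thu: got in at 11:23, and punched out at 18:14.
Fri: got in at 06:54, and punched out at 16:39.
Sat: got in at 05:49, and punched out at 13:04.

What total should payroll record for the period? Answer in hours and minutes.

Thu: 11:23–18:14 = 6 h 51 min; less 30 min break → 6 h 21 min
Fri: 06:54–16:39 = 9 h 45 min; less 30 min break → 9 h 15 min
Sat: 05:49–13:04 = 7 h 15 min; less 30 min break → 6 h 45 min
Total: 6 h 21 min + 9 h 15 min + 6 h 45 min = 22 h 21 min.

22 h 21 min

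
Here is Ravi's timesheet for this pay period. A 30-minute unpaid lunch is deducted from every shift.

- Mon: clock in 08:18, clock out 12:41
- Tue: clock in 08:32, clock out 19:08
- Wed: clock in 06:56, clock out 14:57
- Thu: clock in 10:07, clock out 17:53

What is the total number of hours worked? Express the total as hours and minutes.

28 h 46 min

Mon: 08:18–12:41 = 4 h 23 min; less 30 min break → 3 h 53 min
Tue: 08:32–19:08 = 10 h 36 min; less 30 min break → 10 h 6 min
Wed: 06:56–14:57 = 8 h 1 min; less 30 min break → 7 h 31 min
Thu: 10:07–17:53 = 7 h 46 min; less 30 min break → 7 h 16 min
Total: 3 h 53 min + 10 h 6 min + 7 h 31 min + 7 h 16 min = 28 h 46 min.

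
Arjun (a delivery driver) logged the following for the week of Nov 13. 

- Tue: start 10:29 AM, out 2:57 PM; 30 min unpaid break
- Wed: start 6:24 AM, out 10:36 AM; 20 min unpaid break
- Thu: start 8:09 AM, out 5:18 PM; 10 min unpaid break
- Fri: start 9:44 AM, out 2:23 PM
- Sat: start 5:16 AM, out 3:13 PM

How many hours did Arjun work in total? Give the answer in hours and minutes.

Tue: 10:29 AM–2:57 PM = 4 h 28 min; less 30 min break → 3 h 58 min
Wed: 6:24 AM–10:36 AM = 4 h 12 min; less 20 min break → 3 h 52 min
Thu: 8:09 AM–5:18 PM = 9 h 9 min; less 10 min break → 8 h 59 min
Fri: 9:44 AM–2:23 PM = 4 h 39 min
Sat: 5:16 AM–3:13 PM = 9 h 57 min
Total: 3 h 58 min + 3 h 52 min + 8 h 59 min + 4 h 39 min + 9 h 57 min = 31 h 25 min.

31 h 25 min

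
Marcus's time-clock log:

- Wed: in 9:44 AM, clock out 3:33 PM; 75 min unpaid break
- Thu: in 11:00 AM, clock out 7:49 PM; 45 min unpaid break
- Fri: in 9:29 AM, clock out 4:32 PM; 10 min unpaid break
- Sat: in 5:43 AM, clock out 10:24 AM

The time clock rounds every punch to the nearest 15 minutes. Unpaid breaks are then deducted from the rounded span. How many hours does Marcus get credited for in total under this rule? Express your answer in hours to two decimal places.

Wed: in 9:44 AM→9:45 AM, out 3:33 PM→3:30 PM; 5 h 45 min − 75 min = 4 h 30 min
Thu: in 11:00 AM→11:00 AM, out 7:49 PM→7:45 PM; 8 h 45 min − 45 min = 8 h 0 min
Fri: in 9:29 AM→9:30 AM, out 4:32 PM→4:30 PM; 7 h 0 min − 10 min = 6 h 50 min
Sat: in 5:43 AM→5:45 AM, out 10:24 AM→10:30 AM; 4 h 45 min
Total credited: 24 h 5 min.

24.08 hours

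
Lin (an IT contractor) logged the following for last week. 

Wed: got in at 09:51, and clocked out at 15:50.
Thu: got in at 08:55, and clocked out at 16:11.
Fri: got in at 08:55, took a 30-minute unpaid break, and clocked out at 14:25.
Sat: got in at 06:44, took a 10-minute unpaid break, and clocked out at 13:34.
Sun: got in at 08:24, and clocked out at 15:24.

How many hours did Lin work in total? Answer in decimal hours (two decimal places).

Wed: 09:51–15:50 = 5 h 59 min
Thu: 08:55–16:11 = 7 h 16 min
Fri: 08:55–14:25 = 5 h 30 min; less 30 min break → 5 h 0 min
Sat: 06:44–13:34 = 6 h 50 min; less 10 min break → 6 h 40 min
Sun: 08:24–15:24 = 7 h 0 min
Total: 5 h 59 min + 7 h 16 min + 5 h 0 min + 6 h 40 min + 7 h 0 min = 31 h 55 min.

31.92 hours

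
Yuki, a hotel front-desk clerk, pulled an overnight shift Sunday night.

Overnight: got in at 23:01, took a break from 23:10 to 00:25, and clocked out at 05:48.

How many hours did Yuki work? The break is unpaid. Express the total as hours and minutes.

5 h 32 min

Overnight: 23:01 → midnight = 0 h 59 min; midnight → 05:48 = 5 h 48 min; span 6 h 47 min; less 75 min break → 5 h 32 min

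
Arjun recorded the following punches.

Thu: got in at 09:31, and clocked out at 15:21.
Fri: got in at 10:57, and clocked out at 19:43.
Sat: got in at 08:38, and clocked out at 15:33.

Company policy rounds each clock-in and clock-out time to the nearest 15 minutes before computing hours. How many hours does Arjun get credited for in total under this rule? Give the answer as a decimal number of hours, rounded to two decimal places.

Thu: in 09:31→09:30, out 15:21→15:15; 5 h 45 min
Fri: in 10:57→11:00, out 19:43→19:45; 8 h 45 min
Sat: in 08:38→08:45, out 15:33→15:30; 6 h 45 min
Total credited: 21 h 15 min.

21.25 hours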